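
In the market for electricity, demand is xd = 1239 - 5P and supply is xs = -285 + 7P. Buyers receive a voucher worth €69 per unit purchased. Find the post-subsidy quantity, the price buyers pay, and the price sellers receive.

x' = 805.25; buyers pay €86.75; sellers receive €155.75

Pre-subsidy: 1239 - 5P = -285 + 7P gives P* = 127, x* = 604.
With the rebate, buyers effectively pay Pb = Ps − 69, where Ps is the price sellers receive.
Demand in terms of Ps becomes xd = 1239 − 5(Ps − 69) = 1584 - 5Ps. Setting this equal to supply: 1584 - 5Ps = -285 + 7Ps, so Ps = 155.75.
Buyers pay Pb = 155.75 − 69 = 86.75; x' = -285 + 7·155.75 = 805.25.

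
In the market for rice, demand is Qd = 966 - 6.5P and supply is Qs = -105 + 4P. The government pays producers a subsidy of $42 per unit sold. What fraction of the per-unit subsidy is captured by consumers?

Consumer share = 8/21

Pre-subsidy: 966 - 6.5P = -105 + 4P gives P* = 102, Q* = 303.
With the subsidy, sellers receive Ps = Pb + 42 for each unit, where Pb is the price buyers pay.
Supply in terms of Pb becomes Qs = -105 + 4(Pb + 42) = 63 + 4Pb. Setting this equal to demand: 966 - 6.5Pb = 63 + 4Pb, so Pb = 86.
Sellers receive Ps = 86 + 42 = 128; Q' = 966 − 6.5·86 = 407.
Buyers' price falls by P* − Pb = 102 − 86 = 16; sellers' price rises by Ps − P* = 128 − 102 = 26.
So consumers capture 16/42 = 8/21 of each unit of subsidy.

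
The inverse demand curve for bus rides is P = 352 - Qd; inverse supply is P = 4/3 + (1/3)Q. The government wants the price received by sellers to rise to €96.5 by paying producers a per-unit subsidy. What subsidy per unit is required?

At a seller price of 96.5, quantity supplied is -4 + 3·96.5 = 285.5.
Buyers absorb 285.5 only when they pay Pb = 352 − 1·285.5 = 66.5.
s = Ps − Pb = 96.5 − 66.5 = 30.

Required subsidy s = €30 per unit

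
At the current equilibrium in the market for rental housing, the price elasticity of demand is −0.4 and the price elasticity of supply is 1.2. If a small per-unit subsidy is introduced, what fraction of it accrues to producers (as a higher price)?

For a small subsidy around the equilibrium, the benefit split depends on the relative slopes, which at a point are proportional to the elasticities.
Buyer share = εs/(εs + |εd|) = 1.2/(1.2 + 0.4) = 0.75; seller share = |εd|/(εs + |εd|) = 0.25.
So producers capture 0.25 of the subsidy.

Producer share = 0.25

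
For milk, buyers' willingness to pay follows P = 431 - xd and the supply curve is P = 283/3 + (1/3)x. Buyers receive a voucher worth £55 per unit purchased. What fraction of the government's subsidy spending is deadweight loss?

Pre-subsidy: 431 - x = 283/3 + (1/3)x gives x* = 252.5 and P* = 178.5.
With the rebate, buyers effectively pay Pb = Ps − 55, where Ps is the price sellers receive.
On the curves, Pb = 431 - x and Ps = 283/3 + (1/3)x; the wedge Ps − Pb = 55 gives 283/3 + (1/3)x − (431 - x) = 55, so x' = 293.75.
Then Pb = 431 − 1·293.75 = 137.25 and Ps = 283/3 + (1/3)·293.75 = 192.25.
ΔCS = ½(252.5 + 293.75)(178.5 − 137.25) = 11266.40625; ΔPS = ½(252.5 + 293.75)(192.25 − 178.5) = 3755.46875.
Government spending = 55 × 293.75 = 16156.25.
DWL = ½ × 55 × (293.75 − 252.5) = 1134.375; fraction = 1134.375 / 16156.25 = 33/470.

DWL / government spending = 33/470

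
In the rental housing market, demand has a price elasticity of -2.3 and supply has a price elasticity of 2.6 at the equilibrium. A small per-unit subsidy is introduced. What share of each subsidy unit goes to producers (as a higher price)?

Producer share = 23/49

For a small subsidy around the equilibrium, the benefit split depends on the relative slopes, which at a point are proportional to the elasticities.
Buyer share = εs/(εs + |εd|) = 2.6/(2.6 + 2.3) = 26/49; seller share = |εd|/(εs + |εd|) = 23/49.
So producers capture 23/49 of the subsidy.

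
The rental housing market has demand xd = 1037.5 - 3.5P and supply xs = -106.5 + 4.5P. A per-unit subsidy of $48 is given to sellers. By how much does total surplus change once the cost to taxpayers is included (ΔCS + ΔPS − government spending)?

Net change in total surplus = -$2268

Pre-subsidy: 1037.5 - 3.5P = -106.5 + 4.5P gives P* = 143, x* = 537.
With the subsidy, sellers receive Ps = Pb + 48 for each unit, where Pb is the price buyers pay.
Supply in terms of Pb becomes xs = -106.5 + 4.5(Pb + 48) = 109.5 + 4.5Pb. Setting this equal to demand: 1037.5 - 3.5Pb = 109.5 + 4.5Pb, so Pb = 116.
Sellers receive Ps = 116 + 48 = 164; x' = 1037.5 − 3.5·116 = 631.5.
ΔCS = ½(537 + 631.5)(143 − 116) = 15774.75; ΔPS = ½(537 + 631.5)(164 − 143) = 12269.25.
Government spending = 48 × 631.5 = 30312.
Net change = 15774.75 + 12269.25 − 30312 = -2268. The loss equals the DWL triangle ½·48·94.5.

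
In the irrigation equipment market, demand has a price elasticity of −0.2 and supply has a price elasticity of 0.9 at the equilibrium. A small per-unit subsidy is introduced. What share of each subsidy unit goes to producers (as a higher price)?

For a small subsidy around the equilibrium, the benefit split depends on the relative slopes, which at a point are proportional to the elasticities.
Buyer share = εs/(εs + |εd|) = 0.9/(0.9 + 0.2) = 9/11; seller share = |εd|/(εs + |εd|) = 2/11.
So producers capture 2/11 of the subsidy.

Producer share = 2/11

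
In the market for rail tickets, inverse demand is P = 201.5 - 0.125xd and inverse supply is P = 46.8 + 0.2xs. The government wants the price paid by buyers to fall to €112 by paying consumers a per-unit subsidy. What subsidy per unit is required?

At a buyer price of 112, quantity demanded is 1612 − 8·112 = 716.
Sellers supply 716 only when they receive Ps = 46.8 + 0.2·716 = 190.
s = Ps − Pb = 190 − 112 = 78.

Required subsidy s = €78 per unit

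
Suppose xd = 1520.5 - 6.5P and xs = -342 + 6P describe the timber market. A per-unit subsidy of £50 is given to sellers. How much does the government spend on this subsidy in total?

Government cost = £35400

Pre-subsidy: 1520.5 - 6.5P = -342 + 6P gives P* = 149, x* = 552.
With the subsidy, sellers receive Ps = Pb + 50 for each unit, where Pb is the price buyers pay.
Supply in terms of Pb becomes xs = -342 + 6(Pb + 50) = -42 + 6Pb. Setting this equal to demand: 1520.5 - 6.5Pb = -42 + 6Pb, so Pb = 125.
Sellers receive Ps = 125 + 50 = 175; x' = 1520.5 − 6.5·125 = 708.
Government outlay = subsidy × quantity = 50 × 708 = 35400.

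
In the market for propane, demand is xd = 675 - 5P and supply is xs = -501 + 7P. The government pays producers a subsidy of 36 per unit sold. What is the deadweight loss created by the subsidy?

Pre-subsidy: 675 - 5P = -501 + 7P gives P* = 98, x* = 185.
With the subsidy, sellers receive Ps = Pb + 36 for each unit, where Pb is the price buyers pay.
Supply in terms of Pb becomes xs = -501 + 7(Pb + 36) = -249 + 7Pb. Setting this equal to demand: 675 - 5Pb = -249 + 7Pb, so Pb = 77.
Sellers receive Ps = 77 + 36 = 113; x' = 675 − 5·77 = 290.
The subsidy expands output by 290 − 185 = 105 past the efficient level; on those units the gap between marginal cost and willingness to pay runs from 0 up to 36.
DWL = ½ × 36 × 105 = 1890.

Deadweight loss = 1890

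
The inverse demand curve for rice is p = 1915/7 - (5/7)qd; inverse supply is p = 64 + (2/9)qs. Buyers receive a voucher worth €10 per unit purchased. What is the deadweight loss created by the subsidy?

Pre-subsidy: 1915/7 - (5/7)q = 64 + (2/9)q gives q* = 13203/59 and p* = 6710/59.
With the rebate, buyers effectively pay pb = ps − 10, where ps is the price sellers receive.
On the curves, pb = 1915/7 - (5/7)q and ps = 64 + (2/9)q; the wedge ps − pb = 10 gives 64 + (2/9)q − (1915/7 - (5/7)q) = 10, so q' = 13833/59.
Then pb = 1915/7 − (5/7)·(13833/59) = 6260/59 and ps = 64 + (2/9)·(13833/59) = 6850/59.
The subsidy expands output by 13833/59 − 13203/59 = 630/59 past the efficient level; on those units the gap between marginal cost and willingness to pay runs from 0 up to 10.
DWL = ½ × 10 × 630/59 = 3150/59.

Deadweight loss = 3150/59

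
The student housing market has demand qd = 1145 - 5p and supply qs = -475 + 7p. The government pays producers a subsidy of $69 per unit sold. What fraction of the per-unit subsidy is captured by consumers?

Consumer share = 7/12

Pre-subsidy: 1145 - 5p = -475 + 7p gives p* = 135, q* = 470.
With the subsidy, sellers receive ps = pb + 69 for each unit, where pb is the price buyers pay.
Supply in terms of pb becomes qs = -475 + 7(pb + 69) = 8 + 7pb. Setting this equal to demand: 1145 - 5pb = 8 + 7pb, so pb = 94.75.
Sellers receive ps = 94.75 + 69 = 163.75; q' = 1145 − 5·94.75 = 671.25.
Buyers' price falls by p* − pb = 135 − 94.75 = 40.25; sellers' price rises by ps − p* = 163.75 − 135 = 28.75.
So consumers capture 40.25/69 = 7/12 of each unit of subsidy.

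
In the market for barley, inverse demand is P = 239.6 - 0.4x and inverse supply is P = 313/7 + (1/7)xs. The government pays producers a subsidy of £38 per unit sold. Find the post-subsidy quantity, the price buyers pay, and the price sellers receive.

x' = 429; buyers pay £68; sellers receive £106

Pre-subsidy: 239.6 - 0.4x = 313/7 + (1/7)x gives x* = 359 and P* = 96.
With the subsidy, sellers receive Ps = Pb + 38 for each unit, where Pb is the price buyers pay.
On the curves, Pb = 239.6 - 0.4x and Ps = 313/7 + (1/7)x; the wedge Ps − Pb = 38 gives 313/7 + (1/7)x − (239.6 - 0.4x) = 38, so x' = 429.
Then Pb = 239.6 − 0.4·429 = 68 and Ps = 313/7 + (1/7)·429 = 106.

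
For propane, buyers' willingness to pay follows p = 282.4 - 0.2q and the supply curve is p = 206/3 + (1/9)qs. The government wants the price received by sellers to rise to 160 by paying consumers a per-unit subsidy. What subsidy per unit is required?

At a seller price of 160, quantity supplied is -618 + 9·160 = 822.
Buyers absorb 822 only when they pay pb = 282.4 − 0.2·822 = 118.
s = ps − pb = 160 − 118 = 42.

Required subsidy s = 42 per unit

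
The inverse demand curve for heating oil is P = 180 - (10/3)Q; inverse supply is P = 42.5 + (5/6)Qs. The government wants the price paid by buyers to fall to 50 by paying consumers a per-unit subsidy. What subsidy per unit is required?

Required subsidy s = 25 per unit

At a buyer price of 50, quantity demanded is 54 − 0.3·50 = 39.
Sellers supply 39 only when they receive Ps = 42.5 + (5/6)·39 = 75.
s = Ps − Pb = 75 − 50 = 25.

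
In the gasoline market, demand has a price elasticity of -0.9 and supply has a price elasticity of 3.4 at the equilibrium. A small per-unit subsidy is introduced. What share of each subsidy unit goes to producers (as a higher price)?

Producer share = 9/43

For a small subsidy around the equilibrium, the benefit split depends on the relative slopes, which at a point are proportional to the elasticities.
Buyer share = εs/(εs + |εd|) = 3.4/(3.4 + 0.9) = 34/43; seller share = |εd|/(εs + |εd|) = 9/43.
So producers capture 9/43 of the subsidy.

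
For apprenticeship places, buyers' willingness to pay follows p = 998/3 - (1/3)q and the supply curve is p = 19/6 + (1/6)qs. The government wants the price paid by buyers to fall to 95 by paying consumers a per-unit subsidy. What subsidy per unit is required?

Required subsidy s = 27 per unit

At a buyer price of 95, quantity demanded is 998 − 3·95 = 713.
Sellers supply 713 only when they receive ps = 19/6 + (1/6)·713 = 122.
s = ps − pb = 122 − 95 = 27.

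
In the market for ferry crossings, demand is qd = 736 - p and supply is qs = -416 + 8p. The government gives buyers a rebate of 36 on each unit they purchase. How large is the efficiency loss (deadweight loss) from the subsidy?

Pre-subsidy: 736 - p = -416 + 8p gives p* = 128, q* = 608.
With the rebate, buyers effectively pay pb = ps − 36, where ps is the price sellers receive.
Demand in terms of ps becomes qd = 736 − 1(ps − 36) = 772 - ps. Setting this equal to supply: 772 - ps = -416 + 8ps, so ps = 132.
Buyers pay pb = 132 − 36 = 96; q' = -416 + 8·132 = 640.
The subsidy expands output by 640 − 608 = 32 past the efficient level; on those units the gap between marginal cost and willingness to pay runs from 0 up to 36.
DWL = ½ × 36 × 32 = 576.

Deadweight loss = 576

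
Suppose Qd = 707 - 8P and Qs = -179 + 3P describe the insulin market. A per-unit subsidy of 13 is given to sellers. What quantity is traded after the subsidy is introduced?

Q' = 91

Pre-subsidy: 707 - 8P = -179 + 3P gives P* = 886/11, Q* = 689/11.
With the subsidy, sellers receive Ps = Pb + 13 for each unit, where Pb is the price buyers pay.
Supply in terms of Pb becomes Qs = -179 + 3(Pb + 13) = -140 + 3Pb. Setting this equal to demand: 707 - 8Pb = -140 + 3Pb, so Pb = 77.
Sellers receive Ps = 77 + 13 = 90; Q' = 707 − 8·77 = 91.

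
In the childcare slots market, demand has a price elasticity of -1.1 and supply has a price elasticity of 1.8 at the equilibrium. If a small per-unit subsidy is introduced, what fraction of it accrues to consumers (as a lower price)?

Consumer share = 18/29

For a small subsidy around the equilibrium, the benefit split depends on the relative slopes, which at a point are proportional to the elasticities.
Buyer share = εs/(εs + |εd|) = 1.8/(1.8 + 1.1) = 18/29; seller share = |εd|/(εs + |εd|) = 11/29.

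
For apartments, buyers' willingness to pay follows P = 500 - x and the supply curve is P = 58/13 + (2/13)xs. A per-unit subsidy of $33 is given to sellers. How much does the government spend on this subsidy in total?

Government cost = $15116.2

Pre-subsidy: 500 - x = 58/13 + (2/13)x gives x* = 6442/15 and P* = 1058/15.
With the subsidy, sellers receive Ps = Pb + 33 for each unit, where Pb is the price buyers pay.
On the curves, Pb = 500 - x and Ps = 58/13 + (2/13)x; the wedge Ps − Pb = 33 gives 58/13 + (2/13)x − (500 - x) = 33, so x' = 6871/15.
Then Pb = 500 − 1·(6871/15) = 629/15 and Ps = 58/13 + (2/13)·(6871/15) = 1124/15.
Government outlay = subsidy × quantity = 33 × 6871/15 = 15116.2.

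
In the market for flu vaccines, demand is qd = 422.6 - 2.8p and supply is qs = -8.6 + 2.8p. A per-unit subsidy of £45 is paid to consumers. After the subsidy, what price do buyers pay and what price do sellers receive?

Buyers pay £54.5; sellers receive £99.5

Pre-subsidy: 422.6 - 2.8p = -8.6 + 2.8p gives p* = 77, q* = 207.
With the rebate, buyers effectively pay pb = ps − 45, where ps is the price sellers receive.
Demand in terms of ps becomes qd = 422.6 − 2.8(ps − 45) = 548.6 - 2.8ps. Setting this equal to supply: 548.6 - 2.8ps = -8.6 + 2.8ps, so ps = 99.5.
Buyers pay pb = 99.5 − 45 = 54.5; q' = -8.6 + 2.8·99.5 = 270.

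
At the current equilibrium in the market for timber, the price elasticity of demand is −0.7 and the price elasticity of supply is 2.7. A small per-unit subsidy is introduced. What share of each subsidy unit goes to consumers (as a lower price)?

For a small subsidy around the equilibrium, the benefit split depends on the relative slopes, which at a point are proportional to the elasticities.
Buyer share = εs/(εs + |εd|) = 2.7/(2.7 + 0.7) = 27/34; seller share = |εd|/(εs + |εd|) = 7/34.

Consumer share = 27/34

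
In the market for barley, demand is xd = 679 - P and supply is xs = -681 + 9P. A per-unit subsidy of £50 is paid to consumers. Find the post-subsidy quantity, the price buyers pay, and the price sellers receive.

Pre-subsidy: 679 - P = -681 + 9P gives P* = 136, x* = 543.
With the rebate, buyers effectively pay Pb = Ps − 50, where Ps is the price sellers receive.
Demand in terms of Ps becomes xd = 679 − 1(Ps − 50) = 729 - Ps. Setting this equal to supply: 729 - Ps = -681 + 9Ps, so Ps = 141.
Buyers pay Pb = 141 − 50 = 91; x' = -681 + 9·141 = 588.

x' = 588; buyers pay £91; sellers receive £141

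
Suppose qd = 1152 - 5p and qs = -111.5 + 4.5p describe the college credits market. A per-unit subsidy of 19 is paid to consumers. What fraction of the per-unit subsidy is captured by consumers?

Pre-subsidy: 1152 - 5p = -111.5 + 4.5p gives p* = 133, q* = 487.
With the rebate, buyers effectively pay pb = ps − 19, where ps is the price sellers receive.
Demand in terms of ps becomes qd = 1152 − 5(ps − 19) = 1247 - 5ps. Setting this equal to supply: 1247 - 5ps = -111.5 + 4.5ps, so ps = 143.
Buyers pay pb = 143 − 19 = 124; q' = -111.5 + 4.5·143 = 532.
Buyers' price falls by p* − pb = 133 − 124 = 9; sellers' price rises by ps − p* = 143 − 133 = 10.
So consumers capture 9/19 = 9/19 of each unit of subsidy.

Consumer share = 9/19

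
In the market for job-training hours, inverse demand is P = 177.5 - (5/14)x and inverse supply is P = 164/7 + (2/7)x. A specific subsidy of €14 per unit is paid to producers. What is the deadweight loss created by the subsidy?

Deadweight loss = 1372/9

Pre-subsidy: 177.5 - (5/14)x = 164/7 + (2/7)x gives x* = 719/3 and P* = 1930/21.
With the subsidy, sellers receive Ps = Pb + 14 for each unit, where Pb is the price buyers pay.
On the curves, Pb = 177.5 - (5/14)x and Ps = 164/7 + (2/7)x; the wedge Ps − Pb = 14 gives 164/7 + (2/7)x − (177.5 - (5/14)x) = 14, so x' = 2353/9.
Then Pb = 177.5 − (5/14)·(2353/9) = 5300/63 and Ps = 164/7 + (2/7)·(2353/9) = 6182/63.
The subsidy expands output by 2353/9 − 719/3 = 196/9 past the efficient level; on those units the gap between marginal cost and willingness to pay runs from 0 up to 14.
DWL = ½ × 14 × 196/9 = 1372/9.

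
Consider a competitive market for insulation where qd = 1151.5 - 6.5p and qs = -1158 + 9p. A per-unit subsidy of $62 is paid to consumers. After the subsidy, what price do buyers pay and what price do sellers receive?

Pre-subsidy: 1151.5 - 6.5p = -1158 + 9p gives p* = 149, q* = 183.
With the rebate, buyers effectively pay pb = ps − 62, where ps is the price sellers receive.
Demand in terms of ps becomes qd = 1151.5 − 6.5(ps − 62) = 1554.5 - 6.5ps. Setting this equal to supply: 1554.5 - 6.5ps = -1158 + 9ps, so ps = 175.
Buyers pay pb = 175 − 62 = 113; q' = -1158 + 9·175 = 417.

Buyers pay $113; sellers receive $175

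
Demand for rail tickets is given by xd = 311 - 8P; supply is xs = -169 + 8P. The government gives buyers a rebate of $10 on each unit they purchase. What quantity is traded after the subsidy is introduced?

x' = 111

Pre-subsidy: 311 - 8P = -169 + 8P gives P* = 30, x* = 71.
With the rebate, buyers effectively pay Pb = Ps − 10, where Ps is the price sellers receive.
Demand in terms of Ps becomes xd = 311 − 8(Ps − 10) = 391 - 8Ps. Setting this equal to supply: 391 - 8Ps = -169 + 8Ps, so Ps = 35.
Buyers pay Pb = 35 − 10 = 25; x' = -169 + 8·35 = 111.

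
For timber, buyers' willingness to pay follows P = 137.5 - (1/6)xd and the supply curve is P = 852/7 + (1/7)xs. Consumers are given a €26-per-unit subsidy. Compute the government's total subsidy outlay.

Pre-subsidy: 137.5 - (1/6)x = 852/7 + (1/7)x gives x* = 51 and P* = 129.
With the rebate, buyers effectively pay Pb = Ps − 26, where Ps is the price sellers receive.
On the curves, Pb = 137.5 - (1/6)x and Ps = 852/7 + (1/7)x; the wedge Ps − Pb = 26 gives 852/7 + (1/7)x − (137.5 - (1/6)x) = 26, so x' = 135.
Then Pb = 137.5 − (1/6)·135 = 115 and Ps = 852/7 + (1/7)·135 = 141.
Government outlay = subsidy × quantity = 26 × 135 = 3510.

Government cost = €3510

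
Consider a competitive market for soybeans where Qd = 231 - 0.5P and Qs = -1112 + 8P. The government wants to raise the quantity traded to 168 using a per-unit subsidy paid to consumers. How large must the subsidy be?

Required subsidy s = 34 per unit

At Q = 168, invert demand for the buyer price: Pb = (231 − 168)/0.5 = 126; invert supply for the seller price: Ps = (168 − (-1112))/8 = 160.
The subsidy must fill the gap: s = Ps − Pb = 160 − 126 = 34.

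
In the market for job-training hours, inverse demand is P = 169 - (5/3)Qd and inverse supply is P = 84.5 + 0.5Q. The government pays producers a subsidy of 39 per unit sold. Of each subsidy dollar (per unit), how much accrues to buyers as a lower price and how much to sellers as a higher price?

Pre-subsidy: 169 - (5/3)Q = 84.5 + 0.5Q gives Q* = 39 and P* = 104.
With the subsidy, sellers receive Ps = Pb + 39 for each unit, where Pb is the price buyers pay.
On the curves, Pb = 169 - (5/3)Q and Ps = 84.5 + 0.5Q; the wedge Ps − Pb = 39 gives 84.5 + 0.5Q − (169 - (5/3)Q) = 39, so Q' = 57.
Then Pb = 169 − (5/3)·57 = 74 and Ps = 84.5 + 0.5·57 = 113.
Buyers' price falls by P* − Pb = 104 − 74 = 30; sellers' price rises by Ps − P* = 113 − 104 = 9.

Buyers gain 30 per unit; sellers gain 9 per unit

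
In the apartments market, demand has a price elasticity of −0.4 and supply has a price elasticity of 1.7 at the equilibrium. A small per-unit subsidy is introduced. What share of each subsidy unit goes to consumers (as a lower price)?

For a small subsidy around the equilibrium, the benefit split depends on the relative slopes, which at a point are proportional to the elasticities.
Buyer share = εs/(εs + |εd|) = 1.7/(1.7 + 0.4) = 17/21; seller share = |εd|/(εs + |εd|) = 4/21.

Consumer share = 17/21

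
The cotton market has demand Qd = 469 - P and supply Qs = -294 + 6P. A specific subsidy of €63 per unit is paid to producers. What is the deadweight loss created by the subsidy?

Pre-subsidy: 469 - P = -294 + 6P gives P* = 109, Q* = 360.
With the subsidy, sellers receive Ps = Pb + 63 for each unit, where Pb is the price buyers pay.
Supply in terms of Pb becomes Qs = -294 + 6(Pb + 63) = 84 + 6Pb. Setting this equal to demand: 469 - Pb = 84 + 6Pb, so Pb = 55.
Sellers receive Ps = 55 + 63 = 118; Q' = 469 − 1·55 = 414.
The subsidy expands output by 414 − 360 = 54 past the efficient level; on those units the gap between marginal cost and willingness to pay runs from 0 up to 63.
DWL = ½ × 63 × 54 = 1701.

Deadweight loss = €1701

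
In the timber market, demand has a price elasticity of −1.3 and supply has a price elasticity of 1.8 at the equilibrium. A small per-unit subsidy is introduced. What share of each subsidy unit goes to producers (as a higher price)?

Producer share = 13/31

For a small subsidy around the equilibrium, the benefit split depends on the relative slopes, which at a point are proportional to the elasticities.
Buyer share = εs/(εs + |εd|) = 1.8/(1.8 + 1.3) = 18/31; seller share = |εd|/(εs + |εd|) = 13/31.
So producers capture 13/31 of the subsidy.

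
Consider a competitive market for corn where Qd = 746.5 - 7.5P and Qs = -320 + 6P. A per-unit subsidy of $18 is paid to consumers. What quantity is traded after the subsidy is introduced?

Pre-subsidy: 746.5 - 7.5P = -320 + 6P gives P* = 79, Q* = 154.
With the rebate, buyers effectively pay Pb = Ps − 18, where Ps is the price sellers receive.
Demand in terms of Ps becomes Qd = 746.5 − 7.5(Ps − 18) = 881.5 - 7.5Ps. Setting this equal to supply: 881.5 - 7.5Ps = -320 + 6Ps, so Ps = 89.
Buyers pay Pb = 89 − 18 = 71; Q' = -320 + 6·89 = 214.

Q' = 214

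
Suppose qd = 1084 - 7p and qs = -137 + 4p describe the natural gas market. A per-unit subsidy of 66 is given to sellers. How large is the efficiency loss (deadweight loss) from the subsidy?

Pre-subsidy: 1084 - 7p = -137 + 4p gives p* = 111, q* = 307.
With the subsidy, sellers receive ps = pb + 66 for each unit, where pb is the price buyers pay.
Supply in terms of pb becomes qs = -137 + 4(pb + 66) = 127 + 4pb. Setting this equal to demand: 1084 - 7pb = 127 + 4pb, so pb = 87.
Sellers receive ps = 87 + 66 = 153; q' = 1084 − 7·87 = 475.
The subsidy expands output by 475 − 307 = 168 past the efficient level; on those units the gap between marginal cost and willingness to pay runs from 0 up to 66.
DWL = ½ × 66 × 168 = 5544.

Deadweight loss = 5544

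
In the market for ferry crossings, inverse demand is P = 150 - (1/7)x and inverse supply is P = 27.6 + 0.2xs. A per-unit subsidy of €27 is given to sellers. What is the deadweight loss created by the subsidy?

Pre-subsidy: 150 - (1/7)x = 27.6 + 0.2x gives x* = 357 and P* = 99.
With the subsidy, sellers receive Ps = Pb + 27 for each unit, where Pb is the price buyers pay.
On the curves, Pb = 150 - (1/7)x and Ps = 27.6 + 0.2x; the wedge Ps − Pb = 27 gives 27.6 + 0.2x − (150 - (1/7)x) = 27, so x' = 435.75.
Then Pb = 150 − (1/7)·435.75 = 87.75 and Ps = 27.6 + 0.2·435.75 = 114.75.
The subsidy expands output by 435.75 − 357 = 78.75 past the efficient level; on those units the gap between marginal cost and willingness to pay runs from 0 up to 27.
DWL = ½ × 27 × 78.75 = 1063.125.

Deadweight loss = €1063.125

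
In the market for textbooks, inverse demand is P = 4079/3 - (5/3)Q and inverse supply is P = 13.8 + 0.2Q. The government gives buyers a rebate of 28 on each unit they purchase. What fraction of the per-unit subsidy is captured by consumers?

Consumer share = 25/28

Pre-subsidy: 4079/3 - (5/3)Q = 13.8 + 0.2Q gives Q* = 721 and P* = 158.
With the rebate, buyers effectively pay Pb = Ps − 28, where Ps is the price sellers receive.
On the curves, Pb = 4079/3 - (5/3)Q and Ps = 13.8 + 0.2Q; the wedge Ps − Pb = 28 gives 13.8 + 0.2Q − (4079/3 - (5/3)Q) = 28, so Q' = 736.
Then Pb = 4079/3 − (5/3)·736 = 133 and Ps = 13.8 + 0.2·736 = 161.
Buyers' price falls by P* − Pb = 158 − 133 = 25; sellers' price rises by Ps − P* = 161 − 158 = 3.
So consumers capture 25/28 = 25/28 of each unit of subsidy.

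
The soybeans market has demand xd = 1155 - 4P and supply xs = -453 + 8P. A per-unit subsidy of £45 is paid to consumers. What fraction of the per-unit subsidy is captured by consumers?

Consumer share = 2/3

Pre-subsidy: 1155 - 4P = -453 + 8P gives P* = 134, x* = 619.
With the rebate, buyers effectively pay Pb = Ps − 45, where Ps is the price sellers receive.
Demand in terms of Ps becomes xd = 1155 − 4(Ps − 45) = 1335 - 4Ps. Setting this equal to supply: 1335 - 4Ps = -453 + 8Ps, so Ps = 149.
Buyers pay Pb = 149 − 45 = 104; x' = -453 + 8·149 = 739.
Buyers' price falls by P* − Pb = 134 − 104 = 30; sellers' price rises by Ps − P* = 149 − 134 = 15.
So consumers capture 30/45 = 2/3 of each unit of subsidy.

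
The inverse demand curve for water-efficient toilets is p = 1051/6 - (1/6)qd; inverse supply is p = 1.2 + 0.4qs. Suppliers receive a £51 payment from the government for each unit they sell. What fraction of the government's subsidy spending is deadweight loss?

Pre-subsidy: 1051/6 - (1/6)q = 1.2 + 0.4q gives q* = 307 and p* = 124.
With the subsidy, sellers receive ps = pb + 51 for each unit, where pb is the price buyers pay.
On the curves, pb = 1051/6 - (1/6)q and ps = 1.2 + 0.4q; the wedge ps − pb = 51 gives 1.2 + 0.4q − (1051/6 - (1/6)q) = 51, so q' = 397.
Then pb = 1051/6 − (1/6)·397 = 109 and ps = 1.2 + 0.4·397 = 160.
ΔCS = ½(307 + 397)(124 − 109) = 5280; ΔPS = ½(307 + 397)(160 − 124) = 12672.
Government spending = 51 × 397 = 20247.
DWL = ½ × 51 × (397 − 307) = 2295; fraction = 2295 / 20247 = 45/397.

DWL / government spending = 45/397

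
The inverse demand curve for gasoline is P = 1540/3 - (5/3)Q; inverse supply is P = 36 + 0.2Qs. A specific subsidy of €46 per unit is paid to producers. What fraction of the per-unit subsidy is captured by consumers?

Consumer share = 25/28

Pre-subsidy: 1540/3 - (5/3)Q = 36 + 0.2Q gives Q* = 1790/7 and P* = 610/7.
With the subsidy, sellers receive Ps = Pb + 46 for each unit, where Pb is the price buyers pay.
On the curves, Pb = 1540/3 - (5/3)Q and Ps = 36 + 0.2Q; the wedge Ps − Pb = 46 gives 36 + 0.2Q − (1540/3 - (5/3)Q) = 46, so Q' = 3925/14.
Then Pb = 1540/3 − (5/3)·(3925/14) = 645/14 and Ps = 36 + 0.2·(3925/14) = 1289/14.
Buyers' price falls by P* − Pb = 610/7 − 645/14 = 575/14; sellers' price rises by Ps − P* = 1289/14 − 610/7 = 69/14.
So consumers capture (575/14)/46 = 25/28 of each unit of subsidy.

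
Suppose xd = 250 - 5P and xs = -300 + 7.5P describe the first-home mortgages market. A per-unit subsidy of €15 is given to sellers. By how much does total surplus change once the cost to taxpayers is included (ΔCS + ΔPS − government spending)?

Pre-subsidy: 250 - 5P = -300 + 7.5P gives P* = 44, x* = 30.
With the subsidy, sellers receive Ps = Pb + 15 for each unit, where Pb is the price buyers pay.
Supply in terms of Pb becomes xs = -300 + 7.5(Pb + 15) = -187.5 + 7.5Pb. Setting this equal to demand: 250 - 5Pb = -187.5 + 7.5Pb, so Pb = 35.
Sellers receive Ps = 35 + 15 = 50; x' = 250 − 5·35 = 75.
ΔCS = ½(30 + 75)(44 − 35) = 472.5; ΔPS = ½(30 + 75)(50 − 44) = 315.
Government spending = 15 × 75 = 1125.
Net change = 472.5 + 315 − 1125 = -337.5. The loss equals the DWL triangle ½·15·45.

Net change in total surplus = -€337.5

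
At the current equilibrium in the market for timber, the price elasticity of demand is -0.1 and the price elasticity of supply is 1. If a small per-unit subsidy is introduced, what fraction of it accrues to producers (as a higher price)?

Producer share = 1/11

For a small subsidy around the equilibrium, the benefit split depends on the relative slopes, which at a point are proportional to the elasticities.
Buyer share = εs/(εs + |εd|) = 1/(1 + 0.1) = 10/11; seller share = |εd|/(εs + |εd|) = 1/11.
So producers capture 1/11 of the subsidy.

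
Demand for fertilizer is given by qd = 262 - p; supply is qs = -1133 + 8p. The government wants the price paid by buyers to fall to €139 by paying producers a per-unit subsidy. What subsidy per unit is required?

Required subsidy s = €18 per unit

At a buyer price of 139, quantity demanded is 262 − 1·139 = 123.
Sellers supply 123 only when they receive ps with -1133 + 8·ps = 123, i.e. ps = 157.
s = ps − pb = 157 − 139 = 18.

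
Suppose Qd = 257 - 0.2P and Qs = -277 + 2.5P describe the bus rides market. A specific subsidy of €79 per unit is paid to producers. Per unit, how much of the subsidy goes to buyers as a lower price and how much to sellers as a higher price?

Buyers gain 1975/27 per unit; sellers gain 158/27 per unit

Pre-subsidy: 257 - 0.2P = -277 + 2.5P gives P* = 1780/9, Q* = 1957/9.
With the subsidy, sellers receive Ps = Pb + 79 for each unit, where Pb is the price buyers pay.
Supply in terms of Pb becomes Qs = -277 + 2.5(Pb + 79) = -79.5 + 2.5Pb. Setting this equal to demand: 257 - 0.2Pb = -79.5 + 2.5Pb, so Pb = 3365/27.
Sellers receive Ps = 3365/27 + 79 = 5498/27; Q' = 257 − 0.2·(3365/27) = 6266/27.
Buyers' price falls by P* − Pb = 1780/9 − 3365/27 = 1975/27; sellers' price rises by Ps − P* = 5498/27 − 1780/9 = 158/27.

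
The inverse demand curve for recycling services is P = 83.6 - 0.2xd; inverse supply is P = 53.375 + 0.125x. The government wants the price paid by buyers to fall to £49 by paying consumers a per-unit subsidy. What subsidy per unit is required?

At a buyer price of 49, quantity demanded is 418 − 5·49 = 173.
Sellers supply 173 only when they receive Ps = 53.375 + 0.125·173 = 75.
s = Ps − Pb = 75 − 49 = 26.

Required subsidy s = £26 per unit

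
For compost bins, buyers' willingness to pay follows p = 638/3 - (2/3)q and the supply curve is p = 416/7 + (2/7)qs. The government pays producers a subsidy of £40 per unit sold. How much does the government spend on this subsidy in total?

Government cost = £8116

Pre-subsidy: 638/3 - (2/3)q = 416/7 + (2/7)q gives q* = 160.9 and p* = 105.4.
With the subsidy, sellers receive ps = pb + 40 for each unit, where pb is the price buyers pay.
On the curves, pb = 638/3 - (2/3)q and ps = 416/7 + (2/7)q; the wedge ps − pb = 40 gives 416/7 + (2/7)q − (638/3 - (2/3)q) = 40, so q' = 202.9.
Then pb = 638/3 − (2/3)·202.9 = 77.4 and ps = 416/7 + (2/7)·202.9 = 117.4.
Government outlay = subsidy × quantity = 40 × 202.9 = 8116.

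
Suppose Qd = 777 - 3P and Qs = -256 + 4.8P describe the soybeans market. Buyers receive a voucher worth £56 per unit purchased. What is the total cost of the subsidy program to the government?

Pre-subsidy: 777 - 3P = -256 + 4.8P gives P* = 5165/39, Q* = 4936/13.
With the rebate, buyers effectively pay Pb = Ps − 56, where Ps is the price sellers receive.
Demand in terms of Ps becomes Qd = 777 − 3(Ps − 56) = 945 - 3Ps. Setting this equal to supply: 945 - 3Ps = -256 + 4.8Ps, so Ps = 6005/39.
Buyers pay Pb = 6005/39 − 56 = 3821/39; Q' = -256 + 4.8·(6005/39) = 6280/13.
Government outlay = subsidy × quantity = 56 × 6280/13 = 351680/13.

Government cost = 351680/13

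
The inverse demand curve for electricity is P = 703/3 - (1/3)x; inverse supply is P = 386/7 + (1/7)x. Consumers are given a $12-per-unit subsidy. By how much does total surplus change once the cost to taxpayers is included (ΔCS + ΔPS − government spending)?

Net change in total surplus = -$151.2

Pre-subsidy: 703/3 - (1/3)x = 386/7 + (1/7)x gives x* = 376.3 and P* = 108.9.
With the rebate, buyers effectively pay Pb = Ps − 12, where Ps is the price sellers receive.
On the curves, Pb = 703/3 - (1/3)x and Ps = 386/7 + (1/7)x; the wedge Ps − Pb = 12 gives 386/7 + (1/7)x − (703/3 - (1/3)x) = 12, so x' = 401.5.
Then Pb = 703/3 − (1/3)·401.5 = 100.5 and Ps = 386/7 + (1/7)·401.5 = 112.5.
ΔCS = ½(376.3 + 401.5)(108.9 − 100.5) = 3266.76; ΔPS = ½(376.3 + 401.5)(112.5 − 108.9) = 1400.04.
Government spending = 12 × 401.5 = 4818.
Net change = 3266.76 + 1400.04 − 4818 = -151.2. The loss equals the DWL triangle ½·12·25.2.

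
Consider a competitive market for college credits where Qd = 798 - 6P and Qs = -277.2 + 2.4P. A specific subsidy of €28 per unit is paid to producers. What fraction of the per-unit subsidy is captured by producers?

Producer share = 5/7

Pre-subsidy: 798 - 6P = -277.2 + 2.4P gives P* = 128, Q* = 30.
With the subsidy, sellers receive Ps = Pb + 28 for each unit, where Pb is the price buyers pay.
Supply in terms of Pb becomes Qs = -277.2 + 2.4(Pb + 28) = -210 + 2.4Pb. Setting this equal to demand: 798 - 6Pb = -210 + 2.4Pb, so Pb = 120.
Sellers receive Ps = 120 + 28 = 148; Q' = 798 − 6·120 = 78.
Buyers' price falls by P* − Pb = 128 − 120 = 8; sellers' price rises by Ps − P* = 148 − 128 = 20.
So producers capture 20/28 = 5/7 of each unit of subsidy.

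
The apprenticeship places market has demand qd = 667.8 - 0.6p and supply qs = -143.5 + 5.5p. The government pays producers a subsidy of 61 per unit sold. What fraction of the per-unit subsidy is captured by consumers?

Consumer share = 55/61

Pre-subsidy: 667.8 - 0.6p = -143.5 + 5.5p gives p* = 133, q* = 588.
With the subsidy, sellers receive ps = pb + 61 for each unit, where pb is the price buyers pay.
Supply in terms of pb becomes qs = -143.5 + 5.5(pb + 61) = 192 + 5.5pb. Setting this equal to demand: 667.8 - 0.6pb = 192 + 5.5pb, so pb = 78.
Sellers receive ps = 78 + 61 = 139; q' = 667.8 − 0.6·78 = 621.
Buyers' price falls by p* − pb = 133 − 78 = 55; sellers' price rises by ps − p* = 139 − 133 = 6.
So consumers capture 55/61 = 55/61 of each unit of subsidy.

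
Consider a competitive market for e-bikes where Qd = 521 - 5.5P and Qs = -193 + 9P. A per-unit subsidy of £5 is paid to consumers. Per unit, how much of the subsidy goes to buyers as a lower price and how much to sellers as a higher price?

Buyers gain 90/29 per unit; sellers gain 55/29 per unit

Pre-subsidy: 521 - 5.5P = -193 + 9P gives P* = 1428/29, Q* = 7255/29.
With the rebate, buyers effectively pay Pb = Ps − 5, where Ps is the price sellers receive.
Demand in terms of Ps becomes Qd = 521 − 5.5(Ps − 5) = 548.5 - 5.5Ps. Setting this equal to supply: 548.5 - 5.5Ps = -193 + 9Ps, so Ps = 1483/29.
Buyers pay Pb = 1483/29 − 5 = 1338/29; Q' = -193 + 9·(1483/29) = 7750/29.
Buyers' price falls by P* − Pb = 1428/29 − 1338/29 = 90/29; sellers' price rises by Ps − P* = 1483/29 − 1428/29 = 55/29.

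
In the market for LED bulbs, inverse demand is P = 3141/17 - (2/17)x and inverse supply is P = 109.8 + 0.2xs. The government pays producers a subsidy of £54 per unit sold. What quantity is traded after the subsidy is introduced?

Pre-subsidy: 3141/17 - (2/17)x = 109.8 + 0.2x gives x* = 236 and P* = 157.
With the subsidy, sellers receive Ps = Pb + 54 for each unit, where Pb is the price buyers pay.
On the curves, Pb = 3141/17 - (2/17)x and Ps = 109.8 + 0.2x; the wedge Ps − Pb = 54 gives 109.8 + 0.2x − (3141/17 - (2/17)x) = 54, so x' = 406.
Then Pb = 3141/17 − (2/17)·406 = 137 and Ps = 109.8 + 0.2·406 = 191.

x' = 406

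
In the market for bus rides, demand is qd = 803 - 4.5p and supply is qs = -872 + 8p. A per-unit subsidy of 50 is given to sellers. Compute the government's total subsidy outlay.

Pre-subsidy: 803 - 4.5p = -872 + 8p gives p* = 134, q* = 200.
With the subsidy, sellers receive ps = pb + 50 for each unit, where pb is the price buyers pay.
Supply in terms of pb becomes qs = -872 + 8(pb + 50) = -472 + 8pb. Setting this equal to demand: 803 - 4.5pb = -472 + 8pb, so pb = 102.
Sellers receive ps = 102 + 50 = 152; q' = 803 − 4.5·102 = 344.
Government outlay = subsidy × quantity = 50 × 344 = 17200.

Government cost = 17200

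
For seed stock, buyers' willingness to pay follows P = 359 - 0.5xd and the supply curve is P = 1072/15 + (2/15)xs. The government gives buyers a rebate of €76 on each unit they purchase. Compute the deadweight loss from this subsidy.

Deadweight loss = €4560

Pre-subsidy: 359 - 0.5x = 1072/15 + (2/15)x gives x* = 454 and P* = 132.
With the rebate, buyers effectively pay Pb = Ps − 76, where Ps is the price sellers receive.
On the curves, Pb = 359 - 0.5x and Ps = 1072/15 + (2/15)x; the wedge Ps − Pb = 76 gives 1072/15 + (2/15)x − (359 - 0.5x) = 76, so x' = 574.
Then Pb = 359 − 0.5·574 = 72 and Ps = 1072/15 + (2/15)·574 = 148.
The subsidy expands output by 574 − 454 = 120 past the efficient level; on those units the gap between marginal cost and willingness to pay runs from 0 up to 76.
DWL = ½ × 76 × 120 = 4560.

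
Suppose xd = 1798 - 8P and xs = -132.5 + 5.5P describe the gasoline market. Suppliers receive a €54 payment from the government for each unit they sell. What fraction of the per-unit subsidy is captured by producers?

Producer share = 16/27

Pre-subsidy: 1798 - 8P = -132.5 + 5.5P gives P* = 143, x* = 654.
With the subsidy, sellers receive Ps = Pb + 54 for each unit, where Pb is the price buyers pay.
Supply in terms of Pb becomes xs = -132.5 + 5.5(Pb + 54) = 164.5 + 5.5Pb. Setting this equal to demand: 1798 - 8Pb = 164.5 + 5.5Pb, so Pb = 121.
Sellers receive Ps = 121 + 54 = 175; x' = 1798 − 8·121 = 830.
Buyers' price falls by P* − Pb = 143 − 121 = 22; sellers' price rises by Ps − P* = 175 − 143 = 32.
So producers capture 32/54 = 16/27 of each unit of subsidy.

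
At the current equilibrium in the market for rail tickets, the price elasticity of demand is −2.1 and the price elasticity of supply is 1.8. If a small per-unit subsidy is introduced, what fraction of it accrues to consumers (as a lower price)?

Consumer share = 6/13

For a small subsidy around the equilibrium, the benefit split depends on the relative slopes, which at a point are proportional to the elasticities.
Buyer share = εs/(εs + |εd|) = 1.8/(1.8 + 2.1) = 6/13; seller share = |εd|/(εs + |εd|) = 7/13.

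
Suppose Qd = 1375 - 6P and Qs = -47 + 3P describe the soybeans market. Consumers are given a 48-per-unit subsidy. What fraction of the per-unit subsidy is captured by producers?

Producer share = 2/3

Pre-subsidy: 1375 - 6P = -47 + 3P gives P* = 158, Q* = 427.
With the rebate, buyers effectively pay Pb = Ps − 48, where Ps is the price sellers receive.
Demand in terms of Ps becomes Qd = 1375 − 6(Ps − 48) = 1663 - 6Ps. Setting this equal to supply: 1663 - 6Ps = -47 + 3Ps, so Ps = 190.
Buyers pay Pb = 190 − 48 = 142; Q' = -47 + 3·190 = 523.
Buyers' price falls by P* − Pb = 158 − 142 = 16; sellers' price rises by Ps − P* = 190 − 158 = 32.
So producers capture 32/48 = 2/3 of each unit of subsidy.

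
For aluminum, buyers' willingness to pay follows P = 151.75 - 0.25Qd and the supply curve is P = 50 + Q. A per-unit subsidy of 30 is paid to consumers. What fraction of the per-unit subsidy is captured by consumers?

Consumer share = 0.2

Pre-subsidy: 151.75 - 0.25Q = 50 + Q gives Q* = 81.4 and P* = 131.4.
With the rebate, buyers effectively pay Pb = Ps − 30, where Ps is the price sellers receive.
On the curves, Pb = 151.75 - 0.25Q and Ps = 50 + Q; the wedge Ps − Pb = 30 gives 50 + Q − (151.75 - 0.25Q) = 30, so Q' = 105.4.
Then Pb = 151.75 − 0.25·105.4 = 125.4 and Ps = 50 + 1·105.4 = 155.4.
Buyers' price falls by P* − Pb = 131.4 − 125.4 = 6; sellers' price rises by Ps − P* = 155.4 − 131.4 = 24.
So consumers capture 6/30 = 0.2 of each unit of subsidy.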